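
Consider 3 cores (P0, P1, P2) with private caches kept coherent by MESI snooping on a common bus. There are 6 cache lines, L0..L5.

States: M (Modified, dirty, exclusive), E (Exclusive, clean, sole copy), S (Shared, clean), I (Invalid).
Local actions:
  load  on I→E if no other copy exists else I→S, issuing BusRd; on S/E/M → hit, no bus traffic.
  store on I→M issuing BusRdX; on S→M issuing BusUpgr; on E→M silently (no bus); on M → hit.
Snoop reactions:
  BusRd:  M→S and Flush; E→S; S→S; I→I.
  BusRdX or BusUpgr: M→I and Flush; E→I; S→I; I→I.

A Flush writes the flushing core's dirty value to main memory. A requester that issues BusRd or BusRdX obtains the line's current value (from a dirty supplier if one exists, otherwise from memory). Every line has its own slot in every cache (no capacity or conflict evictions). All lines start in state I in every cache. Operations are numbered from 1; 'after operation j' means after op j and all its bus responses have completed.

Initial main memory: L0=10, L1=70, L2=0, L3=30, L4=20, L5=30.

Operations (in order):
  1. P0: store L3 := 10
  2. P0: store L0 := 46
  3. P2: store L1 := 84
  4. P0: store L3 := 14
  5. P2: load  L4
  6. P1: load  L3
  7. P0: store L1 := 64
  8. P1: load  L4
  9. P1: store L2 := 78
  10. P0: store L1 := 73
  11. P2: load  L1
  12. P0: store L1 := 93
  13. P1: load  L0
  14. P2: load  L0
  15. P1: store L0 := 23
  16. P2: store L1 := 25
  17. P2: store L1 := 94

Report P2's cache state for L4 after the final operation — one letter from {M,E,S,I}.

[1] P0: store L3 := 10 | P0:M(10), P1:I, P2:I | bus: BusRdX
[2] P0: store L0 := 46 | P0:M(46), P1:I, P2:I | bus: BusRdX
[3] P2: store L1 := 84 | P0:I, P1:I, P2:M(84) | bus: BusRdX
[4] P0: store L3 := 14 | P0:M(14), P1:I, P2:I | bus: none
[5] P2: load  L4 | P0:I, P1:I, P2:E(20) | bus: BusRd
[6] P1: load  L3 | P0:S(14), P1:S(14), P2:I | bus: BusRd,Flush
[7] P0: store L1 := 64 | P0:M(64), P1:I, P2:I | bus: BusRdX,Flush
[8] P1: load  L4 | P0:I, P1:S(20), P2:S(20) | bus: BusRd
[9] P1: store L2 := 78 | P0:I, P1:M(78), P2:I | bus: BusRdX
[10] P0: store L1 := 73 | P0:M(73), P1:I, P2:I | bus: none
[11] P2: load  L1 | P0:S(73), P1:I, P2:S(73) | bus: BusRd,Flush
[12] P0: store L1 := 93 | P0:M(93), P1:I, P2:I | bus: BusUpgr
[13] P1: load  L0 | P0:S(46), P1:S(46), P2:I | bus: BusRd,Flush
[14] P2: load  L0 | P0:S(46), P1:S(46), P2:S(46) | bus: BusRd
[15] P1: store L0 := 23 | P0:I, P1:M(23), P2:I | bus: BusUpgr
[16] P2: store L1 := 25 | P0:I, P1:I, P2:M(25) | bus: BusRdX,Flush
[17] P2: store L1 := 94 | P0:I, P1:I, P2:M(94) | bus: none

state = S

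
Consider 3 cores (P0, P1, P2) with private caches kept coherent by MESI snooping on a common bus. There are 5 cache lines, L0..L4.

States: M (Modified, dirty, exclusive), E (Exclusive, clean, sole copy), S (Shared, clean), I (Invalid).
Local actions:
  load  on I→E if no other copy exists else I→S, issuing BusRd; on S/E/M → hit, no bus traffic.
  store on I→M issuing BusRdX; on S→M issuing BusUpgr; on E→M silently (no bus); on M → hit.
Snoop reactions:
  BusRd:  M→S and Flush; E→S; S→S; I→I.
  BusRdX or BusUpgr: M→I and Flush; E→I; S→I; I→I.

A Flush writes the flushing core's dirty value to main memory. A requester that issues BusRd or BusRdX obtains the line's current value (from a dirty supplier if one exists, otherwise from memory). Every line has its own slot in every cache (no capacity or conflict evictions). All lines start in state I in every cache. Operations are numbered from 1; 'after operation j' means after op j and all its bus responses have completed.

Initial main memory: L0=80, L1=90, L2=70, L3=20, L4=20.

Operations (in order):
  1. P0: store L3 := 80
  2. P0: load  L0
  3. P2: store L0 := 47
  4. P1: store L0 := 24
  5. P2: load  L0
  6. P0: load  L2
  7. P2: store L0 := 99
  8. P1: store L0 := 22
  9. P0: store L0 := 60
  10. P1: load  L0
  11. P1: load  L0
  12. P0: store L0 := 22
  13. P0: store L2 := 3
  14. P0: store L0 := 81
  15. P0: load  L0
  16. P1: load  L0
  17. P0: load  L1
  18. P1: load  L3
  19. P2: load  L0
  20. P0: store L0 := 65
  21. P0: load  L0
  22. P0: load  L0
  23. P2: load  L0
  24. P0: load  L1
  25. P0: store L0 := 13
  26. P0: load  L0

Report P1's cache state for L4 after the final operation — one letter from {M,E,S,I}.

state = I

  op1 P0: store L3 := 80 → M/I/I on L3; bus BusRdX; mem=20
  op2 P0: load  L0 → E/I/I on L0; bus BusRd; mem=80
  op3 P2: store L0 := 47 → I/I/M on L0; bus BusRdX; mem=80
  op4 P1: store L0 := 24 → I/M/I on L0; bus BusRdX Flush; mem=47
  op5 P2: load  L0 → I/S/S on L0; bus BusRd Flush; mem=24
  op6 P0: load  L2 → E/I/I on L2; bus BusRd; mem=70
  op7 P2: store L0 := 99 → I/I/M on L0; bus BusUpgr; mem=24
  op8 P1: store L0 := 22 → I/M/I on L0; bus BusRdX Flush; mem=99
  op9 P0: store L0 := 60 → M/I/I on L0; bus BusRdX Flush; mem=22
  op10 P1: load  L0 → S/S/I on L0; bus BusRd Flush; mem=60
  op11 P1: load  L0 → S/S/I on L0; bus (none); mem=60
  op12 P0: store L0 := 22 → M/I/I on L0; bus BusUpgr; mem=60
  op13 P0: store L2 := 3 → M/I/I on L2; bus (none); mem=70
  op14 P0: store L0 := 81 → M/I/I on L0; bus (none); mem=60
  op15 P0: load  L0 → M/I/I on L0; bus (none); mem=60
  op16 P1: load  L0 → S/S/I on L0; bus BusRd Flush; mem=81
  op17 P0: load  L1 → E/I/I on L1; bus BusRd; mem=90
  op18 P1: load  L3 → S/S/I on L3; bus BusRd Flush; mem=80
  op19 P2: load  L0 → S/S/S on L0; bus BusRd; mem=81
  op20 P0: store L0 := 65 → M/I/I on L0; bus BusUpgr; mem=81
  op21 P0: load  L0 → M/I/I on L0; bus (none); mem=81
  op22 P0: load  L0 → M/I/I on L0; bus (none); mem=81
  op23 P2: load  L0 → S/I/S on L0; bus BusRd Flush; mem=65
  op24 P0: load  L1 → E/I/I on L1; bus (none); mem=90
  op25 P0: store L0 := 13 → M/I/I on L0; bus BusUpgr; mem=65
  op26 P0: load  L0 → M/I/I on L0; bus (none); mem=65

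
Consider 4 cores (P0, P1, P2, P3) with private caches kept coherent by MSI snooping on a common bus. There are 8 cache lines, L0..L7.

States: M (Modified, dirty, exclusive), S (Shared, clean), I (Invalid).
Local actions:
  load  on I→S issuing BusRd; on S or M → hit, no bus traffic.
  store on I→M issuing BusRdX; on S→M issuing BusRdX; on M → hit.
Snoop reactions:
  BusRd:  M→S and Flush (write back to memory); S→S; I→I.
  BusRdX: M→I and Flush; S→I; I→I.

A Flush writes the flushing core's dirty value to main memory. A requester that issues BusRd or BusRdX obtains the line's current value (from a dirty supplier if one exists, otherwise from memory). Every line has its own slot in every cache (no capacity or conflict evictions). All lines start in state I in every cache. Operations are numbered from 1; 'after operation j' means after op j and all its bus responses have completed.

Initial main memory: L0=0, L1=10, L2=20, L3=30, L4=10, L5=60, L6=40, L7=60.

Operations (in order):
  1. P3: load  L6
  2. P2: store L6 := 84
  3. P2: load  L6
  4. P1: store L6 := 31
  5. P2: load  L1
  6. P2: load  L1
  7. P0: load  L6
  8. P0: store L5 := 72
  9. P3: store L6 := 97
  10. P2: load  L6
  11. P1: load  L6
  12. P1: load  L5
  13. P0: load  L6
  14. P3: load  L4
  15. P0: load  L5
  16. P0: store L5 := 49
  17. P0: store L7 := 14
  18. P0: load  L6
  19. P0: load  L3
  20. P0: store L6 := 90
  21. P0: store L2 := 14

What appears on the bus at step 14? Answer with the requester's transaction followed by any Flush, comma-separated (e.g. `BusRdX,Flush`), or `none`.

  op1 P3: load  L6 → I/I/I/S on L6; bus BusRd; mem=40
  op2 P2: store L6 := 84 → I/I/M/I on L6; bus BusRdX; mem=40
  op3 P2: load  L6 → I/I/M/I on L6; bus (none); mem=40
  op4 P1: store L6 := 31 → I/M/I/I on L6; bus BusRdX Flush; mem=84
  op5 P2: load  L1 → I/I/S/I on L1; bus BusRd; mem=10
  op6 P2: load  L1 → I/I/S/I on L1; bus (none); mem=10
  op7 P0: load  L6 → S/S/I/I on L6; bus BusRd Flush; mem=31
  op8 P0: store L5 := 72 → M/I/I/I on L5; bus BusRdX; mem=60
  op9 P3: store L6 := 97 → I/I/I/M on L6; bus BusRdX; mem=31
  op10 P2: load  L6 → I/I/S/S on L6; bus BusRd Flush; mem=97
  op11 P1: load  L6 → I/S/S/S on L6; bus BusRd; mem=97
  op12 P1: load  L5 → S/S/I/I on L5; bus BusRd Flush; mem=72
  op13 P0: load  L6 → S/S/S/S on L6; bus BusRd; mem=97
  op14 P3: load  L4 → I/I/I/S on L4; bus BusRd; mem=10
  op15 P0: load  L5 → S/S/I/I on L5; bus (none); mem=72
  op16 P0: store L5 := 49 → M/I/I/I on L5; bus BusRdX; mem=72
  op17 P0: store L7 := 14 → M/I/I/I on L7; bus BusRdX; mem=60
  op18 P0: load  L6 → S/S/S/S on L6; bus (none); mem=97
  op19 P0: load  L3 → S/I/I/I on L3; bus BusRd; mem=30
  op20 P0: store L6 := 90 → M/I/I/I on L6; bus BusRdX; mem=97
  op21 P0: store L2 := 14 → M/I/I/I on L2; bus BusRdX; mem=20

bus = BusRd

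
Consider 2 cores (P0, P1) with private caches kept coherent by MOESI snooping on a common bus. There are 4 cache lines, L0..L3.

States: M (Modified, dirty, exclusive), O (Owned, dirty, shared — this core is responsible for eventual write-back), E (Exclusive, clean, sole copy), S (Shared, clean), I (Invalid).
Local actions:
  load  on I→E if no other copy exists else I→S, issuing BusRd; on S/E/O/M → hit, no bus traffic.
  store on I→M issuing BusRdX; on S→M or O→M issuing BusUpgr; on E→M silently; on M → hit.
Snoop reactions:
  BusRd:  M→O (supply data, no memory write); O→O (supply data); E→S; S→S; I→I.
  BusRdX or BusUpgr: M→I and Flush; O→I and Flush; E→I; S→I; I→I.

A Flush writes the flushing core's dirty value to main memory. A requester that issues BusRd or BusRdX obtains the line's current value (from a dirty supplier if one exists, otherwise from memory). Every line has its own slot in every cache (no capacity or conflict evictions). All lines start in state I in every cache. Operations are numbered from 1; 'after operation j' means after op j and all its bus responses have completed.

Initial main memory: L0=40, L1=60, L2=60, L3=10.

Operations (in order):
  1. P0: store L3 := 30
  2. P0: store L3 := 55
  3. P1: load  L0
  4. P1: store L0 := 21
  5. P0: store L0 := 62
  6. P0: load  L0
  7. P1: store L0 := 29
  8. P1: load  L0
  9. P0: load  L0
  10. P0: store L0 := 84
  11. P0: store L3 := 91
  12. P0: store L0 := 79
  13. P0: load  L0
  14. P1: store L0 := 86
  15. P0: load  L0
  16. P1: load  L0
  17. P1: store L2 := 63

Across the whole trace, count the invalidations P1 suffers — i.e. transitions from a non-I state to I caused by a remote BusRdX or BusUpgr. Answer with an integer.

invalidations = 2

1. P0: store L3 := 30  bus=[BusRdX]  L3: P0=M P1=I  mem[L3]=10
2. P0: store L3 := 55  bus=[-]  L3: P0=M P1=I  mem[L3]=10
3. P1: load  L0  bus=[BusRd]  L0: P0=I P1=E  mem[L0]=40
4. P1: store L0 := 21  bus=[-]  L0: P0=I P1=M  mem[L0]=40
5. P0: store L0 := 62  bus=[BusRdX,Flush]  L0: P0=M P1=I  mem[L0]=21
6. P0: load  L0  bus=[-]  L0: P0=M P1=I  mem[L0]=21
7. P1: store L0 := 29  bus=[BusRdX,Flush]  L0: P0=I P1=M  mem[L0]=62
8. P1: load  L0  bus=[-]  L0: P0=I P1=M  mem[L0]=62
9. P0: load  L0  bus=[BusRd]  L0: P0=S P1=O  mem[L0]=62
10. P0: store L0 := 84  bus=[BusUpgr,Flush]  L0: P0=M P1=I  mem[L0]=29
11. P0: store L3 := 91  bus=[-]  L3: P0=M P1=I  mem[L3]=10
12. P0: store L0 := 79  bus=[-]  L0: P0=M P1=I  mem[L0]=29
13. P0: load  L0  bus=[-]  L0: P0=M P1=I  mem[L0]=29
14. P1: store L0 := 86  bus=[BusRdX,Flush]  L0: P0=I P1=M  mem[L0]=79
15. P0: load  L0  bus=[BusRd]  L0: P0=S P1=O  mem[L0]=79
16. P1: load  L0  bus=[-]  L0: P0=S P1=O  mem[L0]=79
17. P1: store L2 := 63  bus=[BusRdX]  L2: P0=I P1=M  mem[L2]=60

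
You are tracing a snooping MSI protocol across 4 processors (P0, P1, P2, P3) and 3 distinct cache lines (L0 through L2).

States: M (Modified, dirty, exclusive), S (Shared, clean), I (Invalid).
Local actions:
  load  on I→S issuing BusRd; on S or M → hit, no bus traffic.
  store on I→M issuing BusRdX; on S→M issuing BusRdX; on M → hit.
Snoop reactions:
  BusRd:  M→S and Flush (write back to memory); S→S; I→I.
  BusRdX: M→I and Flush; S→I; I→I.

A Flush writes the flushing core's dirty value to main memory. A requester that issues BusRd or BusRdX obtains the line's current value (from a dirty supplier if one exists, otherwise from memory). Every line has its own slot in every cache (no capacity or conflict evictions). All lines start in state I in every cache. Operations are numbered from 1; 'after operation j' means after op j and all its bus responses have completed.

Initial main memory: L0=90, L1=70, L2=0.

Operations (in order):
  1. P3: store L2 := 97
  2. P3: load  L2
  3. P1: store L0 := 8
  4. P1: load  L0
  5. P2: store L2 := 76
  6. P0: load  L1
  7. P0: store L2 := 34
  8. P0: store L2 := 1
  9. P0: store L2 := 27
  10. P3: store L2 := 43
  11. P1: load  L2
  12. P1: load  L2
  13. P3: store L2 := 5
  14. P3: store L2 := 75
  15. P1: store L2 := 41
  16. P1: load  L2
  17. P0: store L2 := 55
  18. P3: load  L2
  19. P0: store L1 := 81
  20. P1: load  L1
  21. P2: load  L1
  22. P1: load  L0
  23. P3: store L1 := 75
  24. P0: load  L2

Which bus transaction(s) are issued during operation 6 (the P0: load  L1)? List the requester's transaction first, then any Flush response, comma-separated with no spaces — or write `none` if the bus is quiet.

  op1 P3: store L2 := 97 → I/I/I/M on L2; bus BusRdX; mem=0
  op2 P3: load  L2 → I/I/I/M on L2; bus (none); mem=0
  op3 P1: store L0 := 8 → I/M/I/I on L0; bus BusRdX; mem=90
  op4 P1: load  L0 → I/M/I/I on L0; bus (none); mem=90
  op5 P2: store L2 := 76 → I/I/M/I on L2; bus BusRdX Flush; mem=97
  op6 P0: load  L1 → S/I/I/I on L1; bus BusRd; mem=70
  op7 P0: store L2 := 34 → M/I/I/I on L2; bus BusRdX Flush; mem=76
  op8 P0: store L2 := 1 → M/I/I/I on L2; bus (none); mem=76
  op9 P0: store L2 := 27 → M/I/I/I on L2; bus (none); mem=76
  op10 P3: store L2 := 43 → I/I/I/M on L2; bus BusRdX Flush; mem=27
  op11 P1: load  L2 → I/S/I/S on L2; bus BusRd Flush; mem=43
  op12 P1: load  L2 → I/S/I/S on L2; bus (none); mem=43
  op13 P3: store L2 := 5 → I/I/I/M on L2; bus BusRdX; mem=43
  op14 P3: store L2 := 75 → I/I/I/M on L2; bus (none); mem=43
  op15 P1: store L2 := 41 → I/M/I/I on L2; bus BusRdX Flush; mem=75
  op16 P1: load  L2 → I/M/I/I on L2; bus (none); mem=75
  op17 P0: store L2 := 55 → M/I/I/I on L2; bus BusRdX Flush; mem=41
  op18 P3: load  L2 → S/I/I/S on L2; bus BusRd Flush; mem=55
  op19 P0: store L1 := 81 → M/I/I/I on L1; bus BusRdX; mem=70
  op20 P1: load  L1 → S/S/I/I on L1; bus BusRd Flush; mem=81
  op21 P2: load  L1 → S/S/S/I on L1; bus BusRd; mem=81
  op22 P1: load  L0 → I/M/I/I on L0; bus (none); mem=90
  op23 P3: store L1 := 75 → I/I/I/M on L1; bus BusRdX; mem=81
  op24 P0: load  L2 → S/I/I/S on L2; bus (none); mem=55

bus = BusRd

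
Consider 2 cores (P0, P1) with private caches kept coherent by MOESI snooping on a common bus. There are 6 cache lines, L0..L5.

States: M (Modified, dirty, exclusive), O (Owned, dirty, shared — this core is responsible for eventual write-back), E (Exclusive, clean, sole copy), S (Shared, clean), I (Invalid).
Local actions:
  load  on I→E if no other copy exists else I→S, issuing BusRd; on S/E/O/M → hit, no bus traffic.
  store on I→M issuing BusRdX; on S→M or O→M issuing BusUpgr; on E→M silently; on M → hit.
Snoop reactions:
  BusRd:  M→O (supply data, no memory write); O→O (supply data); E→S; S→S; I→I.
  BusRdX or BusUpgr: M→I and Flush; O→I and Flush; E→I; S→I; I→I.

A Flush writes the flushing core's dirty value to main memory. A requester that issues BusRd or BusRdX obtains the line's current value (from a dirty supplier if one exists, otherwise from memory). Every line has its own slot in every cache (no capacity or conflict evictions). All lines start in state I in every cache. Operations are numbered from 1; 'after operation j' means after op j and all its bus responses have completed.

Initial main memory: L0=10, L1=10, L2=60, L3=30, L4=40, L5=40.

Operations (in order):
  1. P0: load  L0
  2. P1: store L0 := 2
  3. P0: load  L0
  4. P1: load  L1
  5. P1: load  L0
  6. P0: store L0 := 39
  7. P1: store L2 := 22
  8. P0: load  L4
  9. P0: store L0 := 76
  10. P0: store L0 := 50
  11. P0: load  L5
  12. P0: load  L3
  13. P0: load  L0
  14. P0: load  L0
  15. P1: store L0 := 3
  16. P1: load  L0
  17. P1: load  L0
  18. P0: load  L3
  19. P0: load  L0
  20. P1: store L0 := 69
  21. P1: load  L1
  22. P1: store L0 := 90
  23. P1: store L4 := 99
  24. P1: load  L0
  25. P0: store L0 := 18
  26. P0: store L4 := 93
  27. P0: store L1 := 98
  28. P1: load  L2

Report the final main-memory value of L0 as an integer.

1. P0: load  L0  bus=[BusRd]  L0: P0=E P1=I  mem[L0]=10
2. P1: store L0 := 2  bus=[BusRdX]  L0: P0=I P1=M  mem[L0]=10
3. P0: load  L0  bus=[BusRd]  L0: P0=S P1=O  mem[L0]=10
4. P1: load  L1  bus=[BusRd]  L1: P0=I P1=E  mem[L1]=10
5. P1: load  L0  bus=[-]  L0: P0=S P1=O  mem[L0]=10
6. P0: store L0 := 39  bus=[BusUpgr,Flush]  L0: P0=M P1=I  mem[L0]=2
7. P1: store L2 := 22  bus=[BusRdX]  L2: P0=I P1=M  mem[L2]=60
8. P0: load  L4  bus=[BusRd]  L4: P0=E P1=I  mem[L4]=40
9. P0: store L0 := 76  bus=[-]  L0: P0=M P1=I  mem[L0]=2
10. P0: store L0 := 50  bus=[-]  L0: P0=M P1=I  mem[L0]=2
11. P0: load  L5  bus=[BusRd]  L5: P0=E P1=I  mem[L5]=40
12. P0: load  L3  bus=[BusRd]  L3: P0=E P1=I  mem[L3]=30
13. P0: load  L0  bus=[-]  L0: P0=M P1=I  mem[L0]=2
14. P0: load  L0  bus=[-]  L0: P0=M P1=I  mem[L0]=2
15. P1: store L0 := 3  bus=[BusRdX,Flush]  L0: P0=I P1=M  mem[L0]=50
16. P1: load  L0  bus=[-]  L0: P0=I P1=M  mem[L0]=50
17. P1: load  L0  bus=[-]  L0: P0=I P1=M  mem[L0]=50
18. P0: load  L3  bus=[-]  L3: P0=E P1=I  mem[L3]=30
19. P0: load  L0  bus=[BusRd]  L0: P0=S P1=O  mem[L0]=50
20. P1: store L0 := 69  bus=[BusUpgr]  L0: P0=I P1=M  mem[L0]=50
21. P1: load  L1  bus=[-]  L1: P0=I P1=E  mem[L1]=10
22. P1: store L0 := 90  bus=[-]  L0: P0=I P1=M  mem[L0]=50
23. P1: store L4 := 99  bus=[BusRdX]  L4: P0=I P1=M  mem[L4]=40
24. P1: load  L0  bus=[-]  L0: P0=I P1=M  mem[L0]=50
25. P0: store L0 := 18  bus=[BusRdX,Flush]  L0: P0=M P1=I  mem[L0]=90
26. P0: store L4 := 93  bus=[BusRdX,Flush]  L4: P0=M P1=I  mem[L4]=99
27. P0: store L1 := 98  bus=[BusRdX]  L1: P0=M P1=I  mem[L1]=10
28. P1: load  L2  bus=[-]  L2: P0=I P1=M  mem[L2]=60

memory[L0] = 90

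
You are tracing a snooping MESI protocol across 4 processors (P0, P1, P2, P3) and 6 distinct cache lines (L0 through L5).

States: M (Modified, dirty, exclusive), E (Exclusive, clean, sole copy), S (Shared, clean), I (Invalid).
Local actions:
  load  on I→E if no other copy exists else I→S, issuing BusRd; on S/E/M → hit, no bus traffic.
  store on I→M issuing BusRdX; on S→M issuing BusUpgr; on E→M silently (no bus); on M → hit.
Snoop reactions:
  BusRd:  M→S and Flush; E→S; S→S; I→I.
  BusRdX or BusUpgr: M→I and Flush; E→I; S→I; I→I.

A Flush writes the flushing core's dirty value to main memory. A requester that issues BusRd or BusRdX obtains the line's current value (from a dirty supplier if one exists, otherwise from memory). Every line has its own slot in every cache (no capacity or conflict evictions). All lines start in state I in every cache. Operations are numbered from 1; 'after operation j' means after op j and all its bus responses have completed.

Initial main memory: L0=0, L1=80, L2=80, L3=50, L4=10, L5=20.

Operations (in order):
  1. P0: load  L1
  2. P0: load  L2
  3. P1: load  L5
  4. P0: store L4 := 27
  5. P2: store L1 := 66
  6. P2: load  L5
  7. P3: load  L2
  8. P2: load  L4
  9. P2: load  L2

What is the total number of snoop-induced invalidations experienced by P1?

  op1 P0: load  L1 → E/I/I/I on L1; bus BusRd; mem=80
  op2 P0: load  L2 → E/I/I/I on L2; bus BusRd; mem=80
  op3 P1: load  L5 → I/E/I/I on L5; bus BusRd; mem=20
  op4 P0: store L4 := 27 → M/I/I/I on L4; bus BusRdX; mem=10
  op5 P2: store L1 := 66 → I/I/M/I on L1; bus BusRdX; mem=80
  op6 P2: load  L5 → I/S/S/I on L5; bus BusRd; mem=20
  op7 P3: load  L2 → S/I/I/S on L2; bus BusRd; mem=80
  op8 P2: load  L4 → S/I/S/I on L4; bus BusRd Flush; mem=27
  op9 P2: load  L2 → S/I/S/S on L2; bus BusRd; mem=80

invalidations = 0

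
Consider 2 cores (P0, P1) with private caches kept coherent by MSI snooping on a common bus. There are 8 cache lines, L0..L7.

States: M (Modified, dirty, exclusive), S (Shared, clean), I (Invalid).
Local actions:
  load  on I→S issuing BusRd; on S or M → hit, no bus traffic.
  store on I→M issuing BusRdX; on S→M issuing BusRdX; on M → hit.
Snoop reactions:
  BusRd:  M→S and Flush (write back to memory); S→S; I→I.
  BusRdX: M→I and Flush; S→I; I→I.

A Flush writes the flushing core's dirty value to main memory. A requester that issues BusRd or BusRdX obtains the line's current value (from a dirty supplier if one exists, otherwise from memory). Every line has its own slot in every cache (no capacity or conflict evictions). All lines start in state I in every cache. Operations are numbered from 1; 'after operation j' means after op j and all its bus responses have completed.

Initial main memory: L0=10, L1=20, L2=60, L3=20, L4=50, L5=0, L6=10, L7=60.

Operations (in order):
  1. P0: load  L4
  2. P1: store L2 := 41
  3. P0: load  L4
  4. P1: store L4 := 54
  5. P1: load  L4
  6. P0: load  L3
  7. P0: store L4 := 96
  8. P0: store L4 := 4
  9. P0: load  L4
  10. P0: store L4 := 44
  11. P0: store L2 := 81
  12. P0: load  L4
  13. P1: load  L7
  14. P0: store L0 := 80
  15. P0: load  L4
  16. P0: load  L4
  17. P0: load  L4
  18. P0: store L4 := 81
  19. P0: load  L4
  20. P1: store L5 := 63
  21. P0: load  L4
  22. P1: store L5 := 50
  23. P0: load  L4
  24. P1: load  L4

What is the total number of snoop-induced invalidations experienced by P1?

invalidations = 2

step 1: P0: load  L4  ⟶  SI  (L4)  txn=BusRd  M[L4]=50
step 2: P1: store L2 := 41  ⟶  IM  (L2)  txn=BusRdX  M[L2]=60
step 3: P0: load  L4  ⟶  SI  (L4)  txn=∅  M[L4]=50
step 4: P1: store L4 := 54  ⟶  IM  (L4)  txn=BusRdX  M[L4]=50
step 5: P1: load  L4  ⟶  IM  (L4)  txn=∅  M[L4]=50
step 6: P0: load  L3  ⟶  SI  (L3)  txn=BusRd  M[L3]=20
step 7: P0: store L4 := 96  ⟶  MI  (L4)  txn=BusRdX+Flush  M[L4]=54
step 8: P0: store L4 := 4  ⟶  MI  (L4)  txn=∅  M[L4]=54
step 9: P0: load  L4  ⟶  MI  (L4)  txn=∅  M[L4]=54
step 10: P0: store L4 := 44  ⟶  MI  (L4)  txn=∅  M[L4]=54
step 11: P0: store L2 := 81  ⟶  MI  (L2)  txn=BusRdX+Flush  M[L2]=41
step 12: P0: load  L4  ⟶  MI  (L4)  txn=∅  M[L4]=54
step 13: P1: load  L7  ⟶  IS  (L7)  txn=BusRd  M[L7]=60
step 14: P0: store L0 := 80  ⟶  MI  (L0)  txn=BusRdX  M[L0]=10
step 15: P0: load  L4  ⟶  MI  (L4)  txn=∅  M[L4]=54
step 16: P0: load  L4  ⟶  MI  (L4)  txn=∅  M[L4]=54
step 17: P0: load  L4  ⟶  MI  (L4)  txn=∅  M[L4]=54
step 18: P0: store L4 := 81  ⟶  MI  (L4)  txn=∅  M[L4]=54
step 19: P0: load  L4  ⟶  MI  (L4)  txn=∅  M[L4]=54
step 20: P1: store L5 := 63  ⟶  IM  (L5)  txn=BusRdX  M[L5]=0
step 21: P0: load  L4  ⟶  MI  (L4)  txn=∅  M[L4]=54
step 22: P1: store L5 := 50  ⟶  IM  (L5)  txn=∅  M[L5]=0
step 23: P0: load  L4  ⟶  MI  (L4)  txn=∅  M[L4]=54
step 24: P1: load  L4  ⟶  SS  (L4)  txn=BusRd+Flush  M[L4]=81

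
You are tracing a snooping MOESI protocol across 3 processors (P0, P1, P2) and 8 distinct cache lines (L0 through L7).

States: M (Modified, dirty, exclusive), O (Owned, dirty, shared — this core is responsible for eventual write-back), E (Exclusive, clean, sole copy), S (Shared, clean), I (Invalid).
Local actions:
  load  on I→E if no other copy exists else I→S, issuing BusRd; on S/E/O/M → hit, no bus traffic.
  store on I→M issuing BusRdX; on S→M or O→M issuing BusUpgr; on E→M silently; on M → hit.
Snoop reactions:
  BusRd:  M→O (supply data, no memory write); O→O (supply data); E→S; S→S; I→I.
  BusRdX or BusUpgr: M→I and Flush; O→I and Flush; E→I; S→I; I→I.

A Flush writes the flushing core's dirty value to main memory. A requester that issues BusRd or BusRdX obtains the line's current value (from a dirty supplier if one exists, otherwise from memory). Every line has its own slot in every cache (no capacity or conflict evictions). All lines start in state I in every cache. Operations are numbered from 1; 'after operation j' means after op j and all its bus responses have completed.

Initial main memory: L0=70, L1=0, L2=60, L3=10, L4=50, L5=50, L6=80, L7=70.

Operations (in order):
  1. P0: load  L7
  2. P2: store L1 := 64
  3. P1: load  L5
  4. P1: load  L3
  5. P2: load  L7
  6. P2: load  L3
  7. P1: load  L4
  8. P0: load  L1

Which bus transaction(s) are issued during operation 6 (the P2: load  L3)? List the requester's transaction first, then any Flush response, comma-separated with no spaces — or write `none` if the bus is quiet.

step 1: P0: load  L7  ⟶  EII  (L7)  txn=BusRd  M[L7]=70
step 2: P2: store L1 := 64  ⟶  IIM  (L1)  txn=BusRdX  M[L1]=0
step 3: P1: load  L5  ⟶  IEI  (L5)  txn=BusRd  M[L5]=50
step 4: P1: load  L3  ⟶  IEI  (L3)  txn=BusRd  M[L3]=10
step 5: P2: load  L7  ⟶  SIS  (L7)  txn=BusRd  M[L7]=70
step 6: P2: load  L3  ⟶  ISS  (L3)  txn=BusRd  M[L3]=10
step 7: P1: load  L4  ⟶  IEI  (L4)  txn=BusRd  M[L4]=50
step 8: P0: load  L1  ⟶  SIO  (L1)  txn=BusRd  M[L1]=0

bus = BusRd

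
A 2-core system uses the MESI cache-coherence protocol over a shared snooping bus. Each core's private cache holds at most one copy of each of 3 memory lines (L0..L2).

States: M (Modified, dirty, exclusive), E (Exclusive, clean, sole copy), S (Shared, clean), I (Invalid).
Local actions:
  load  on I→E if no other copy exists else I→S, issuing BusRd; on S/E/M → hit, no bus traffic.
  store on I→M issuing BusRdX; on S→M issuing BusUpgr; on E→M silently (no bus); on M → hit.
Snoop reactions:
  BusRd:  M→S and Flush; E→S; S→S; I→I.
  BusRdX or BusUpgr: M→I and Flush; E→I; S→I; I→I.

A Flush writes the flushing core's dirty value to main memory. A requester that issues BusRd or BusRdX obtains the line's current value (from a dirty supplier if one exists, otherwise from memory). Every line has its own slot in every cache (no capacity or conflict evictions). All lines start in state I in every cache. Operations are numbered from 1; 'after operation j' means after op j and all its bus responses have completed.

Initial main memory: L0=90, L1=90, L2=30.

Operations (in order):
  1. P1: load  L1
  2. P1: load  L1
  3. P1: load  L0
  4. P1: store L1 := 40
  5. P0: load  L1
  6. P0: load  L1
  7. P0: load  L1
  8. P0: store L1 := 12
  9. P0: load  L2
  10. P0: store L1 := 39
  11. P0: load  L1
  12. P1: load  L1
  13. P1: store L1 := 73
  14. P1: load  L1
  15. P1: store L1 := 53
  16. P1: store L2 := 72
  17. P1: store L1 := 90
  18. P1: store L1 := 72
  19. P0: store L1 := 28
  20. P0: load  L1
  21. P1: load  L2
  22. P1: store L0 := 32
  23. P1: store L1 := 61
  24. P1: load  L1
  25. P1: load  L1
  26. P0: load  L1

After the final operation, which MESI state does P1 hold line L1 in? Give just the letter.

state = S

[1] P1: load  L1 | P0:I, P1:E(90) | bus: BusRd
[2] P1: load  L1 | P0:I, P1:E(90) | bus: none
[3] P1: load  L0 | P0:I, P1:E(90) | bus: BusRd
[4] P1: store L1 := 40 | P0:I, P1:M(40) | bus: none
[5] P0: load  L1 | P0:S(40), P1:S(40) | bus: BusRd,Flush
[6] P0: load  L1 | P0:S(40), P1:S(40) | bus: none
[7] P0: load  L1 | P0:S(40), P1:S(40) | bus: none
[8] P0: store L1 := 12 | P0:M(12), P1:I | bus: BusUpgr
[9] P0: load  L2 | P0:E(30), P1:I | bus: BusRd
[10] P0: store L1 := 39 | P0:M(39), P1:I | bus: none
[11] P0: load  L1 | P0:M(39), P1:I | bus: none
[12] P1: load  L1 | P0:S(39), P1:S(39) | bus: BusRd,Flush
[13] P1: store L1 := 73 | P0:I, P1:M(73) | bus: BusUpgr
[14] P1: load  L1 | P0:I, P1:M(73) | bus: none
[15] P1: store L1 := 53 | P0:I, P1:M(53) | bus: none
[16] P1: store L2 := 72 | P0:I, P1:M(72) | bus: BusRdX
[17] P1: store L1 := 90 | P0:I, P1:M(90) | bus: none
[18] P1: store L1 := 72 | P0:I, P1:M(72) | bus: none
[19] P0: store L1 := 28 | P0:M(28), P1:I | bus: BusRdX,Flush
[20] P0: load  L1 | P0:M(28), P1:I | bus: none
[21] P1: load  L2 | P0:I, P1:M(72) | bus: none
[22] P1: store L0 := 32 | P0:I, P1:M(32) | bus: none
[23] P1: store L1 := 61 | P0:I, P1:M(61) | bus: BusRdX,Flush
[24] P1: load  L1 | P0:I, P1:M(61) | bus: none
[25] P1: load  L1 | P0:I, P1:M(61) | bus: none
[26] P0: load  L1 | P0:S(61), P1:S(61) | bus: BusRd,Flush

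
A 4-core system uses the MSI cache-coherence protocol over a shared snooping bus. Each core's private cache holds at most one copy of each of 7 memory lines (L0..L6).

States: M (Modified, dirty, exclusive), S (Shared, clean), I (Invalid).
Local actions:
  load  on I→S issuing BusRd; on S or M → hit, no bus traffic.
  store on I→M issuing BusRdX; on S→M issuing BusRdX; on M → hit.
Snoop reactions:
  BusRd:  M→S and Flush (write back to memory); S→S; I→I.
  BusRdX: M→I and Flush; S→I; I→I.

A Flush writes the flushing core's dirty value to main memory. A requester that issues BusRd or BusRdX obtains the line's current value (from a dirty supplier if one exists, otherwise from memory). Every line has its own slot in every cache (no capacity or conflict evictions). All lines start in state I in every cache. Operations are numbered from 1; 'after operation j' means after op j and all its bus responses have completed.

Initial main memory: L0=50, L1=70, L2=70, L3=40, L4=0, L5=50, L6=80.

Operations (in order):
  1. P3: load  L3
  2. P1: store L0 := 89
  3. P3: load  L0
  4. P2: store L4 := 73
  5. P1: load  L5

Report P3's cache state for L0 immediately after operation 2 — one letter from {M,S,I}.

  op1 P3: load  L3 → I/I/I/S on L3; bus BusRd; mem=40
  op2 P1: store L0 := 89 → I/M/I/I on L0; bus BusRdX; mem=50
  op3 P3: load  L0 → I/S/I/S on L0; bus BusRd Flush; mem=89
  op4 P2: store L4 := 73 → I/I/M/I on L4; bus BusRdX; mem=0
  op5 P1: load  L5 → I/S/I/I on L5; bus BusRd; mem=50

state = I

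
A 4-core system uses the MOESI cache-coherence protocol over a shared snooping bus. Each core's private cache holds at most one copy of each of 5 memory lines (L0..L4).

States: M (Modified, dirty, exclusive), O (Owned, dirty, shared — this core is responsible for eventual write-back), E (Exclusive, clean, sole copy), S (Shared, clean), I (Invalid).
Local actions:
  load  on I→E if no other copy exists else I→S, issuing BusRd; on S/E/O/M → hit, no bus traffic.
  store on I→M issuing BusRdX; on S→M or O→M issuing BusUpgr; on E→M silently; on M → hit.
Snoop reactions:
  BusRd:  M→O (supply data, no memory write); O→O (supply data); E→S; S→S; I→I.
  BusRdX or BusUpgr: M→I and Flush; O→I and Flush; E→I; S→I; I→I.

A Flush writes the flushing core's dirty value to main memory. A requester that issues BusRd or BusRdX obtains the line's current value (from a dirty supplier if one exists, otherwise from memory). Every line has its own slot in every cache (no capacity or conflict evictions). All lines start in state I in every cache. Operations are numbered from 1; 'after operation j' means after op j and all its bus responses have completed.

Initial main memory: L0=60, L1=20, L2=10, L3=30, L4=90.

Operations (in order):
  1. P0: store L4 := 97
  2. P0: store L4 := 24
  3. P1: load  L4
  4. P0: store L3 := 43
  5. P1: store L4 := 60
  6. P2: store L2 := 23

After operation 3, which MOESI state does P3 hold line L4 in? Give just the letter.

state = I

[1] P0: store L4 := 97 | P0:M(97), P1:I, P2:I, P3:I | bus: BusRdX
[2] P0: store L4 := 24 | P0:M(24), P1:I, P2:I, P3:I | bus: none
[3] P1: load  L4 | P0:O(24), P1:S(24), P2:I, P3:I | bus: BusRd
[4] P0: store L3 := 43 | P0:M(43), P1:I, P2:I, P3:I | bus: BusRdX
[5] P1: store L4 := 60 | P0:I, P1:M(60), P2:I, P3:I | bus: BusUpgr,Flush
[6] P2: store L2 := 23 | P0:I, P1:I, P2:M(23), P3:I | bus: BusRdX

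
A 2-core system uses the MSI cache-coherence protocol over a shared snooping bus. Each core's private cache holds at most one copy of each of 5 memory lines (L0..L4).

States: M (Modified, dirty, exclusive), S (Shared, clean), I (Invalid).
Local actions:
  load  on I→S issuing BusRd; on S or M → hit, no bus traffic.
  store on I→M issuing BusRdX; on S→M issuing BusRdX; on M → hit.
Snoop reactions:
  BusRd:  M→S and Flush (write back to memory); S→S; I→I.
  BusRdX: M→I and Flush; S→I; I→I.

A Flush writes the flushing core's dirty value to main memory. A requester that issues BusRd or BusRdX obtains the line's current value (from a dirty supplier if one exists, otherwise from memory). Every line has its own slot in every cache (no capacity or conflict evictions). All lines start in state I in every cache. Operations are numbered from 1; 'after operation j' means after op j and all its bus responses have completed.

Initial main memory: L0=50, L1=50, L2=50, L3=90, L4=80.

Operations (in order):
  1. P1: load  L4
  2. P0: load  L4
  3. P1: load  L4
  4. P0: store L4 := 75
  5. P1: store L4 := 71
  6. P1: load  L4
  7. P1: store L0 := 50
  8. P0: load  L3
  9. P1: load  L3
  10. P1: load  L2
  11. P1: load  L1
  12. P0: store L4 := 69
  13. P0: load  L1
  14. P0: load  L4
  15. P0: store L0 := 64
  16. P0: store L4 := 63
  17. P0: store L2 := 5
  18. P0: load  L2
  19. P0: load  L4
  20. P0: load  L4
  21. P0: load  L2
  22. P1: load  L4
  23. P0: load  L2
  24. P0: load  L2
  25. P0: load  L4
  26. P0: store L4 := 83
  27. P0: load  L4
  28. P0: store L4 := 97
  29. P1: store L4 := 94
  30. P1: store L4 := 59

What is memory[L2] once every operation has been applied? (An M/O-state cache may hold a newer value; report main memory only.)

memory[L2] = 50

step 1: P1: load  L4  ⟶  IS  (L4)  txn=BusRd  M[L4]=80
step 2: P0: load  L4  ⟶  SS  (L4)  txn=BusRd  M[L4]=80
step 3: P1: load  L4  ⟶  SS  (L4)  txn=∅  M[L4]=80
step 4: P0: store L4 := 75  ⟶  MI  (L4)  txn=BusRdX  M[L4]=80
step 5: P1: store L4 := 71  ⟶  IM  (L4)  txn=BusRdX+Flush  M[L4]=75
step 6: P1: load  L4  ⟶  IM  (L4)  txn=∅  M[L4]=75
step 7: P1: store L0 := 50  ⟶  IM  (L0)  txn=BusRdX  M[L0]=50
step 8: P0: load  L3  ⟶  SI  (L3)  txn=BusRd  M[L3]=90
step 9: P1: load  L3  ⟶  SS  (L3)  txn=BusRd  M[L3]=90
step 10: P1: load  L2  ⟶  IS  (L2)  txn=BusRd  M[L2]=50
step 11: P1: load  L1  ⟶  IS  (L1)  txn=BusRd  M[L1]=50
step 12: P0: store L4 := 69  ⟶  MI  (L4)  txn=BusRdX+Flush  M[L4]=71
step 13: P0: load  L1  ⟶  SS  (L1)  txn=BusRd  M[L1]=50
step 14: P0: load  L4  ⟶  MI  (L4)  txn=∅  M[L4]=71
step 15: P0: store L0 := 64  ⟶  MI  (L0)  txn=BusRdX+Flush  M[L0]=50
step 16: P0: store L4 := 63  ⟶  MI  (L4)  txn=∅  M[L4]=71
step 17: P0: store L2 := 5  ⟶  MI  (L2)  txn=BusRdX  M[L2]=50
step 18: P0: load  L2  ⟶  MI  (L2)  txn=∅  M[L2]=50
step 19: P0: load  L4  ⟶  MI  (L4)  txn=∅  M[L4]=71
step 20: P0: load  L4  ⟶  MI  (L4)  txn=∅  M[L4]=71
step 21: P0: load  L2  ⟶  MI  (L2)  txn=∅  M[L2]=50
step 22: P1: load  L4  ⟶  SS  (L4)  txn=BusRd+Flush  M[L4]=63
step 23: P0: load  L2  ⟶  MI  (L2)  txn=∅  M[L2]=50
step 24: P0: load  L2  ⟶  MI  (L2)  txn=∅  M[L2]=50
step 25: P0: load  L4  ⟶  SS  (L4)  txn=∅  M[L4]=63
step 26: P0: store L4 := 83  ⟶  MI  (L4)  txn=BusRdX  M[L4]=63
step 27: P0: load  L4  ⟶  MI  (L4)  txn=∅  M[L4]=63
step 28: P0: store L4 := 97  ⟶  MI  (L4)  txn=∅  M[L4]=63
step 29: P1: store L4 := 94  ⟶  IM  (L4)  txn=BusRdX+Flush  M[L4]=97
step 30: P1: store L4 := 59  ⟶  IM  (L4)  txn=∅  M[L4]=97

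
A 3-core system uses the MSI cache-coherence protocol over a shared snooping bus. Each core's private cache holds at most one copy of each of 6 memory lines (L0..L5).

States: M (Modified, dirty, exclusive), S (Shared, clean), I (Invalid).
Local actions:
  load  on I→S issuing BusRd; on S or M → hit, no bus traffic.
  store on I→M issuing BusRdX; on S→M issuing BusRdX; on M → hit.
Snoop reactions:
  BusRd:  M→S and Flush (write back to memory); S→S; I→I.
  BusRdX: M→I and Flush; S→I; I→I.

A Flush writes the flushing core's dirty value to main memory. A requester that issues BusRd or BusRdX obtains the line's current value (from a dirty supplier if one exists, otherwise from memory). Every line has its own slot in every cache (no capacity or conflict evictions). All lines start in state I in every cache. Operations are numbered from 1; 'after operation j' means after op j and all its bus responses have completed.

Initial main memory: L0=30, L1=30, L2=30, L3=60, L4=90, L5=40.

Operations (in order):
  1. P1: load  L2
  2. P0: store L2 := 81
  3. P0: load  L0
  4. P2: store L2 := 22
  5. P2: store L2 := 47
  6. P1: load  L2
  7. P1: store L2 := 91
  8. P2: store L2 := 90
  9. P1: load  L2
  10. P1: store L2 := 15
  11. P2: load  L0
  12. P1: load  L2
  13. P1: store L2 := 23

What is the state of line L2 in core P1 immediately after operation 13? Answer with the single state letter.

step 1: P1: load  L2  ⟶  ISI  (L2)  txn=BusRd  M[L2]=30
step 2: P0: store L2 := 81  ⟶  MII  (L2)  txn=BusRdX  M[L2]=30
step 3: P0: load  L0  ⟶  SII  (L0)  txn=BusRd  M[L0]=30
step 4: P2: store L2 := 22  ⟶  IIM  (L2)  txn=BusRdX+Flush  M[L2]=81
step 5: P2: store L2 := 47  ⟶  IIM  (L2)  txn=∅  M[L2]=81
step 6: P1: load  L2  ⟶  ISS  (L2)  txn=BusRd+Flush  M[L2]=47
step 7: P1: store L2 := 91  ⟶  IMI  (L2)  txn=BusRdX  M[L2]=47
step 8: P2: store L2 := 90  ⟶  IIM  (L2)  txn=BusRdX+Flush  M[L2]=91
step 9: P1: load  L2  ⟶  ISS  (L2)  txn=BusRd+Flush  M[L2]=90
step 10: P1: store L2 := 15  ⟶  IMI  (L2)  txn=BusRdX  M[L2]=90
step 11: P2: load  L0  ⟶  SIS  (L0)  txn=BusRd  M[L0]=30
step 12: P1: load  L2  ⟶  IMI  (L2)  txn=∅  M[L2]=90
step 13: P1: store L2 := 23  ⟶  IMI  (L2)  txn=∅  M[L2]=90

state = M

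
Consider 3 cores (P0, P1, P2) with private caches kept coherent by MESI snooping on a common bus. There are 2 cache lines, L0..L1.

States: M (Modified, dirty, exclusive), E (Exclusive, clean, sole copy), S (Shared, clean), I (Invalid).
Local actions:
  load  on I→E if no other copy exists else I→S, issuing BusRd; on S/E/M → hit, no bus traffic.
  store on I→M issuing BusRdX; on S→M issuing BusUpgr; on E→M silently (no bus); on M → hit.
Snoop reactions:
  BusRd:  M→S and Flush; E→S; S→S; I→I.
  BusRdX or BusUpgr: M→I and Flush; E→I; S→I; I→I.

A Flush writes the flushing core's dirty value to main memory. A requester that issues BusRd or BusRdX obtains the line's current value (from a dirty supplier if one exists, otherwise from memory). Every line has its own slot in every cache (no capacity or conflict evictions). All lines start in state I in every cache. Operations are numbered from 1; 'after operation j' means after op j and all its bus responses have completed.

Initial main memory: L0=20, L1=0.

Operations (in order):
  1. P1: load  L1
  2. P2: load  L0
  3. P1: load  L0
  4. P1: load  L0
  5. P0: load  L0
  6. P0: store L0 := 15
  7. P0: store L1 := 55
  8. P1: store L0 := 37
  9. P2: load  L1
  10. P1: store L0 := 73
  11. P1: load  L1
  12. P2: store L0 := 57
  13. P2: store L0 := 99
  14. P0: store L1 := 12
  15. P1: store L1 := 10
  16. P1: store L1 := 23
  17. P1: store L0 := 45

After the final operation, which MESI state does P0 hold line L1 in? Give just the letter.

state = I

[1] P1: load  L1 | P0:I, P1:E(0), P2:I | bus: BusRd
[2] P2: load  L0 | P0:I, P1:I, P2:E(20) | bus: BusRd
[3] P1: load  L0 | P0:I, P1:S(20), P2:S(20) | bus: BusRd
[4] P1: load  L0 | P0:I, P1:S(20), P2:S(20) | bus: none
[5] P0: load  L0 | P0:S(20), P1:S(20), P2:S(20) | bus: BusRd
[6] P0: store L0 := 15 | P0:M(15), P1:I, P2:I | bus: BusUpgr
[7] P0: store L1 := 55 | P0:M(55), P1:I, P2:I | bus: BusRdX
[8] P1: store L0 := 37 | P0:I, P1:M(37), P2:I | bus: BusRdX,Flush
[9] P2: load  L1 | P0:S(55), P1:I, P2:S(55) | bus: BusRd,Flush
[10] P1: store L0 := 73 | P0:I, P1:M(73), P2:I | bus: none
[11] P1: load  L1 | P0:S(55), P1:S(55), P2:S(55) | bus: BusRd
[12] P2: store L0 := 57 | P0:I, P1:I, P2:M(57) | bus: BusRdX,Flush
[13] P2: store L0 := 99 | P0:I, P1:I, P2:M(99) | bus: none
[14] P0: store L1 := 12 | P0:M(12), P1:I, P2:I | bus: BusUpgr
[15] P1: store L1 := 10 | P0:I, P1:M(10), P2:I | bus: BusRdX,Flush
[16] P1: store L1 := 23 | P0:I, P1:M(23), P2:I | bus: none
[17] P1: store L0 := 45 | P0:I, P1:M(45), P2:I | bus: BusRdX,Flush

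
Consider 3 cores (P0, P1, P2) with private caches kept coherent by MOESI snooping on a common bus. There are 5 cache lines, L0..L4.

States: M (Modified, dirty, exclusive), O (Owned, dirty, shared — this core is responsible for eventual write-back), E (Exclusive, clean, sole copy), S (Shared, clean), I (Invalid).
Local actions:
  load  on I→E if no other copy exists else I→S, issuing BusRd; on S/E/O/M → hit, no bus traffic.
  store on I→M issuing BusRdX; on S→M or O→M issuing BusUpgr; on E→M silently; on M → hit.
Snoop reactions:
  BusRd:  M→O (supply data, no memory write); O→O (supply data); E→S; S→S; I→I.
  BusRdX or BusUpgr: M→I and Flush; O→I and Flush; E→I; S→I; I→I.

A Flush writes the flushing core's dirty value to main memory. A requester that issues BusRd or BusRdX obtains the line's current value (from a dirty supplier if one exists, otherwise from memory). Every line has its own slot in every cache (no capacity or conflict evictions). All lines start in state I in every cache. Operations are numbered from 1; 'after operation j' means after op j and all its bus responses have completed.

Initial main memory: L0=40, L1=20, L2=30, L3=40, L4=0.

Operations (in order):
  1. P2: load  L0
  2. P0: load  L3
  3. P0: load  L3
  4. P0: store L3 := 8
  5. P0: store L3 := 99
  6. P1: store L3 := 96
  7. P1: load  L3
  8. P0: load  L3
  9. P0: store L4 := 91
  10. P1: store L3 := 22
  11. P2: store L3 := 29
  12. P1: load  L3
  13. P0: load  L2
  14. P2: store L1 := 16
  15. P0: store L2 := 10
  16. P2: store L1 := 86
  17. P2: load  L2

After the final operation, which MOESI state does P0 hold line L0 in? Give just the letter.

step 1: P2: load  L0  ⟶  IIE  (L0)  txn=BusRd  M[L0]=40
step 2: P0: load  L3  ⟶  EII  (L3)  txn=BusRd  M[L3]=40
step 3: P0: load  L3  ⟶  EII  (L3)  txn=∅  M[L3]=40
step 4: P0: store L3 := 8  ⟶  MII  (L3)  txn=∅  M[L3]=40
step 5: P0: store L3 := 99  ⟶  MII  (L3)  txn=∅  M[L3]=40
step 6: P1: store L3 := 96  ⟶  IMI  (L3)  txn=BusRdX+Flush  M[L3]=99
step 7: P1: load  L3  ⟶  IMI  (L3)  txn=∅  M[L3]=99
step 8: P0: load  L3  ⟶  SOI  (L3)  txn=BusRd  M[L3]=99
step 9: P0: store L4 := 91  ⟶  MII  (L4)  txn=BusRdX  M[L4]=0
step 10: P1: store L3 := 22  ⟶  IMI  (L3)  txn=BusUpgr  M[L3]=99
step 11: P2: store L3 := 29  ⟶  IIM  (L3)  txn=BusRdX+Flush  M[L3]=22
step 12: P1: load  L3  ⟶  ISO  (L3)  txn=BusRd  M[L3]=22
step 13: P0: load  L2  ⟶  EII  (L2)  txn=BusRd  M[L2]=30
step 14: P2: store L1 := 16  ⟶  IIM  (L1)  txn=BusRdX  M[L1]=20
step 15: P0: store L2 := 10  ⟶  MII  (L2)  txn=∅  M[L2]=30
step 16: P2: store L1 := 86  ⟶  IIM  (L1)  txn=∅  M[L1]=20
step 17: P2: load  L2  ⟶  OIS  (L2)  txn=BusRd  M[L2]=30

state = I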